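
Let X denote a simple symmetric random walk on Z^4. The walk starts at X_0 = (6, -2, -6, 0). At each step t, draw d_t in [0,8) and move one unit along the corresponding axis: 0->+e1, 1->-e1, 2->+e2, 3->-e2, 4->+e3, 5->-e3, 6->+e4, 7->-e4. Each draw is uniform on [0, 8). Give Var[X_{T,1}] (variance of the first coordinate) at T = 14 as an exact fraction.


7/2

Outcome values over d=0..7: [1, -1, 0, 0, 0, 0, 0, 0]
Σy = 0, Σy² = 2, M = 8
μ = 0/8 = 0,  σ² = 2/8 − (0)² = 1/4
Independent increments: Var[X_14] = 14·σ² = 14·(1/4) = 7/2


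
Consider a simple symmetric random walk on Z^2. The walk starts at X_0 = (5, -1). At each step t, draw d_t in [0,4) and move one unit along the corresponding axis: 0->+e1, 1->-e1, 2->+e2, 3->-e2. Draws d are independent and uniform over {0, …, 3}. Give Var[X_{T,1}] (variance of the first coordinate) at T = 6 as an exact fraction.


3

Outcome values over d=0..3: [1, -1, 0, 0]
Σy = 0, Σy² = 2, M = 4
μ = 0/4 = 0,  σ² = 2/4 − (0)² = 1/2
Independent increments: Var[X_6] = 6·σ² = 6·(1/2) = 3


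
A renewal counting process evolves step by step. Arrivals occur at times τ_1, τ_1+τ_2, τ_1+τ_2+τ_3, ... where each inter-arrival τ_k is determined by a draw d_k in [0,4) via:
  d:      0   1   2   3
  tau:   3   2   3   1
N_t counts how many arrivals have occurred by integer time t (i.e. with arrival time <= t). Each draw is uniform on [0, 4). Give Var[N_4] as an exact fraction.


25311/65536

Inter-arrival values over d=0..3: [3, 2, 3, 1]
Each d has probability 1/4, so the pmf of τ is: f(1) = 1/4, f(2) = 1/4, f(3) = 1/2
Let p_n(j) = P(N_n = j), with p_0 = [1]. Condition on τ_1: p_n(0) = P(τ > n), and for j >= 1, p_n(j) = Σ_{k<=n} f(k)·p_{n−k}(j−1)
p_1 = [3/4, 1/4]  (j = 0..1)
p_2 = [1/2, 7/16, 1/16]  (j = 0..2)
p_3 = [0, 13/16, 11/64, 1/64]  (j = 0..3)
p_4 = [0, 1/2, 7/16, 15/256, 1/256]  (j = 0..4)
E[N_4] = Σ j·p_4(j) = 401/256;  E[N_4²] = Σ j²·p_4(j) = 727/256
Var[N_4] = 727/256 − (401/256)² = 25311/65536


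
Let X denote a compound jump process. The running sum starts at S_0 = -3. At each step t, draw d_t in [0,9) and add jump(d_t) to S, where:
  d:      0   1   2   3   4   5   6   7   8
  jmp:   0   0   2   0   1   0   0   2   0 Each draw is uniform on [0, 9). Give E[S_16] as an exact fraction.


53/9

Outcome values over d=0..8: [0, 0, 2, 0, 1, 0, 0, 2, 0]
Σy = 5, Σy² = 9, M = 9
μ = 5/9 = 5/9,  σ² = 9/9 − (5/9)² = 56/81
E[S_16] = -3 + 16·(5/9) = 53/9


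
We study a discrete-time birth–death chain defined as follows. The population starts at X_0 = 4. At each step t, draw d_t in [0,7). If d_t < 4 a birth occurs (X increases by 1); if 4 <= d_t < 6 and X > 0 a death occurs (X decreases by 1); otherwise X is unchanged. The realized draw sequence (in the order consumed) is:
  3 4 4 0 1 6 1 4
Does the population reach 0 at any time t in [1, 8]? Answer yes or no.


t=0: X=4, d=3 → birth, X_1=5
t=1: X=5, d=4 → death, X_2=4
t=2: X=4, d=4 → death, X_3=3
t=3: X=3, d=0 → birth, X_4=4
t=4: X=4, d=1 → birth, X_5=5
t=5: X=5, d=6 → hold, X_6=5
t=6: X=5, d=1 → birth, X_7=6
t=7: X=6, d=4 → death, X_8=5

no


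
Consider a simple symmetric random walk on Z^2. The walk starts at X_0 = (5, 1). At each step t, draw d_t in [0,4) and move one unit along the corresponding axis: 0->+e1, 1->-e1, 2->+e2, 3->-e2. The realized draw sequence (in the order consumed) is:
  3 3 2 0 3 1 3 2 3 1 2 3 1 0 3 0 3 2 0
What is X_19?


(6, -3)

t=0: X=(5, 1), d=3 → -e2, X_1=(5, 0)
t=1: X=(5, 0), d=3 → -e2, X_2=(5, -1)
t=2: X=(5, -1), d=2 → +e2, X_3=(5, 0)
t=3: X=(5, 0), d=0 → +e1, X_4=(6, 0)
t=4: X=(6, 0), d=3 → -e2, X_5=(6, -1)
t=5: X=(6, -1), d=1 → -e1, X_6=(5, -1)
t=6: X=(5, -1), d=3 → -e2, X_7=(5, -2)
t=7: X=(5, -2), d=2 → +e2, X_8=(5, -1)
t=8: X=(5, -1), d=3 → -e2, X_9=(5, -2)
t=9: X=(5, -2), d=1 → -e1, X_10=(4, -2)
t=10: X=(4, -2), d=2 → +e2, X_11=(4, -1)
t=11: X=(4, -1), d=3 → -e2, X_12=(4, -2)
t=12: X=(4, -2), d=1 → -e1, X_13=(3, -2)
t=13: X=(3, -2), d=0 → +e1, X_14=(4, -2)
t=14: X=(4, -2), d=3 → -e2, X_15=(4, -3)
t=15: X=(4, -3), d=0 → +e1, X_16=(5, -3)
t=16: X=(5, -3), d=3 → -e2, X_17=(5, -4)
t=17: X=(5, -4), d=2 → +e2, X_18=(5, -3)
t=18: X=(5, -3), d=0 → +e1, X_19=(6, -3)


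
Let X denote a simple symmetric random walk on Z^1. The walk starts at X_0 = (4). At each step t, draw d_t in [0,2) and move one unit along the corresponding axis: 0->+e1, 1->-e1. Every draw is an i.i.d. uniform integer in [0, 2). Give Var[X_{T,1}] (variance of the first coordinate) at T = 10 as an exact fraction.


10

Outcome values over d=0..1: [1, -1]
Σy = 0, Σy² = 2, M = 2
μ = 0/2 = 0,  σ² = 2/2 − (0)² = 1
Independent increments: Var[X_10] = 10·σ² = 10·(1) = 10


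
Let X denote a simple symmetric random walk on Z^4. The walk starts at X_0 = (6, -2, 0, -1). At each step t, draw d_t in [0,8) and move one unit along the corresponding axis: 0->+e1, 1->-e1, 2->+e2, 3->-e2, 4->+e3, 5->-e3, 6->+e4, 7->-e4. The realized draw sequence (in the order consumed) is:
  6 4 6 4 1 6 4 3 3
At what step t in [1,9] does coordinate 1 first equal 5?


5

t=0: X=(6, -2, 0, -1), d=6 → +e4, X_1=(6, -2, 0, 0)
t=1: X=(6, -2, 0, 0), d=4 → +e3, X_2=(6, -2, 1, 0)
t=2: X=(6, -2, 1, 0), d=6 → +e4, X_3=(6, -2, 1, 1)
t=3: X=(6, -2, 1, 1), d=4 → +e3, X_4=(6, -2, 2, 1)
t=4: X=(6, -2, 2, 1), d=1 → -e1, X_5=(5, -2, 2, 1)
t=5: X=(5, -2, 2, 1), d=6 → +e4, X_6=(5, -2, 2, 2)
t=6: X=(5, -2, 2, 2), d=4 → +e3, X_7=(5, -2, 3, 2)
t=7: X=(5, -2, 3, 2), d=3 → -e2, X_8=(5, -3, 3, 2)
t=8: X=(5, -3, 3, 2), d=3 → -e2, X_9=(5, -4, 3, 2)


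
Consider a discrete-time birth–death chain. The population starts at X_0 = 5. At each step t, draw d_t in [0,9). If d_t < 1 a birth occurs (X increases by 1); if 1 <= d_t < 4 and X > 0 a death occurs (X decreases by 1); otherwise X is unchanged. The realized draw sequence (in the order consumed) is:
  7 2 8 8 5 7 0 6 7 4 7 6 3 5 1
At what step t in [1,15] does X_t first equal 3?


15

t=0: X=5, d=7 → hold, X_1=5
t=1: X=5, d=2 → death, X_2=4
t=2: X=4, d=8 → hold, X_3=4
t=3: X=4, d=8 → hold, X_4=4
t=4: X=4, d=5 → hold, X_5=4
t=5: X=4, d=7 → hold, X_6=4
t=6: X=4, d=0 → birth, X_7=5
t=7: X=5, d=6 → hold, X_8=5
t=8: X=5, d=7 → hold, X_9=5
t=9: X=5, d=4 → hold, X_10=5
t=10: X=5, d=7 → hold, X_11=5
t=11: X=5, d=6 → hold, X_12=5
t=12: X=5, d=3 → death, X_13=4
t=13: X=4, d=5 → hold, X_14=4
t=14: X=4, d=1 → death, X_15=3


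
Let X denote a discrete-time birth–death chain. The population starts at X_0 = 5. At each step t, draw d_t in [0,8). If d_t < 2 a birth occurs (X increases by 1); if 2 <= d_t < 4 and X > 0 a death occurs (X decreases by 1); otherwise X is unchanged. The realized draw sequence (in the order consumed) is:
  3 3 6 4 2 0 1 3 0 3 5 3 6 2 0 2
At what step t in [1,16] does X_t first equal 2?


t=0: X=5, d=3 → death, X_1=4
t=1: X=4, d=3 → death, X_2=3
t=2: X=3, d=6 → hold, X_3=3
t=3: X=3, d=4 → hold, X_4=3
t=4: X=3, d=2 → death, X_5=2
t=5: X=2, d=0 → birth, X_6=3
t=6: X=3, d=1 → birth, X_7=4
t=7: X=4, d=3 → death, X_8=3
t=8: X=3, d=0 → birth, X_9=4
t=9: X=4, d=3 → death, X_10=3
t=10: X=3, d=5 → hold, X_11=3
t=11: X=3, d=3 → death, X_12=2
t=12: X=2, d=6 → hold, X_13=2
t=13: X=2, d=2 → death, X_14=1
t=14: X=1, d=0 → birth, X_15=2
t=15: X=2, d=2 → death, X_16=1

5


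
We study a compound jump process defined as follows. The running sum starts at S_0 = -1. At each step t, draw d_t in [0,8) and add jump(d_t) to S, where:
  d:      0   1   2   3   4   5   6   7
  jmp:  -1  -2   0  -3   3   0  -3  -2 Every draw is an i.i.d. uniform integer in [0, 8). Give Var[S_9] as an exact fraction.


63/2

Outcome values over d=0..7: [-1, -2, 0, -3, 3, 0, -3, -2]
Σy = -8, Σy² = 36, M = 8
μ = -8/8 = -1,  σ² = 36/8 − (-1)² = 7/2
Independent increments: Var[S_9] = 9·σ² = 9·(7/2) = 63/2


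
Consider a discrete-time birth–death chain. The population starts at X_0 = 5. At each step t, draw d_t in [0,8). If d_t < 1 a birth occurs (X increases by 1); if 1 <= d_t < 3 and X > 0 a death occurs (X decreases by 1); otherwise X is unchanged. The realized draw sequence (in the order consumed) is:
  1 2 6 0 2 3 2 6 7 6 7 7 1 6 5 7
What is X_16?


1

t=0: X=5, d=1 → death, X_1=4
t=1: X=4, d=2 → death, X_2=3
t=2: X=3, d=6 → hold, X_3=3
t=3: X=3, d=0 → birth, X_4=4
t=4: X=4, d=2 → death, X_5=3
t=5: X=3, d=3 → hold, X_6=3
t=6: X=3, d=2 → death, X_7=2
t=7: X=2, d=6 → hold, X_8=2
t=8: X=2, d=7 → hold, X_9=2
t=9: X=2, d=6 → hold, X_10=2
t=10: X=2, d=7 → hold, X_11=2
t=11: X=2, d=7 → hold, X_12=2
t=12: X=2, d=1 → death, X_13=1
t=13: X=1, d=6 → hold, X_14=1
t=14: X=1, d=5 → hold, X_15=1
t=15: X=1, d=7 → hold, X_16=1


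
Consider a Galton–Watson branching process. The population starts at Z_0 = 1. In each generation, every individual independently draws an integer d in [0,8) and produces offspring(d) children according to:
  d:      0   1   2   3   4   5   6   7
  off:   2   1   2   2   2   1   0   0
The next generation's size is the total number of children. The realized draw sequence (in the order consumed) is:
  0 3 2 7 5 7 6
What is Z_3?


gen 0: Z_0=1, draws=[0], offspring=[2], Z_1=2
gen 1: Z_1=2, draws=[3, 2], offspring=[2, 2], Z_2=4
gen 2: Z_2=4, draws=[7, 5, 7, 6], offspring=[0, 1, 0, 0], Z_3=1

1


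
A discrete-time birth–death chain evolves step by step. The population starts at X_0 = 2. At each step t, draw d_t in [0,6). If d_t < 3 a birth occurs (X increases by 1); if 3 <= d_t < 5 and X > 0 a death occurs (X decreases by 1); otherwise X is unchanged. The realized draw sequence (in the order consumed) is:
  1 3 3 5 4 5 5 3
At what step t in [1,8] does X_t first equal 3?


1

t=0: X=2, d=1 → birth, X_1=3
t=1: X=3, d=3 → death, X_2=2
t=2: X=2, d=3 → death, X_3=1
t=3: X=1, d=5 → hold, X_4=1
t=4: X=1, d=4 → death, X_5=0
t=5: X=0, d=5 → hold, X_6=0
t=6: X=0, d=5 → hold, X_7=0
t=7: X=0, d=3 → hold, X_8=0


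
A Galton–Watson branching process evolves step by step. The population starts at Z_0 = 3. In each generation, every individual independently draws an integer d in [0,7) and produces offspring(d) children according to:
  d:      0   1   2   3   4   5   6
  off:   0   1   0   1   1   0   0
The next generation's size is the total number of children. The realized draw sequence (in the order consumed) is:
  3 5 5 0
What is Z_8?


gen 0: Z_0=3, draws=[3, 5, 5], offspring=[1, 0, 0], Z_1=1
gen 1: Z_1=1, draws=[0], offspring=[0], Z_2=0
gen 2: Z_2=0, draws=[], offspring=[], Z_3=0
gen 3: Z_3=0, draws=[], offspring=[], Z_4=0
gen 4: Z_4=0, draws=[], offspring=[], Z_5=0
gen 5: Z_5=0, draws=[], offspring=[], Z_6=0
gen 6: Z_6=0, draws=[], offspring=[], Z_7=0
gen 7: Z_7=0, draws=[], offspring=[], Z_8=0

0


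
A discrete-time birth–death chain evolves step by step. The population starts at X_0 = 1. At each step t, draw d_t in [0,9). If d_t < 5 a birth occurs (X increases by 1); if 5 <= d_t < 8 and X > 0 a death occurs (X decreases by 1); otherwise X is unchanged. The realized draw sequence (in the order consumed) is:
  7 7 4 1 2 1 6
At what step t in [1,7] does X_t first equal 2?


t=0: X=1, d=7 → death, X_1=0
t=1: X=0, d=7 → hold, X_2=0
t=2: X=0, d=4 → birth, X_3=1
t=3: X=1, d=1 → birth, X_4=2
t=4: X=2, d=2 → birth, X_5=3
t=5: X=3, d=1 → birth, X_6=4
t=6: X=4, d=6 → death, X_7=3

4


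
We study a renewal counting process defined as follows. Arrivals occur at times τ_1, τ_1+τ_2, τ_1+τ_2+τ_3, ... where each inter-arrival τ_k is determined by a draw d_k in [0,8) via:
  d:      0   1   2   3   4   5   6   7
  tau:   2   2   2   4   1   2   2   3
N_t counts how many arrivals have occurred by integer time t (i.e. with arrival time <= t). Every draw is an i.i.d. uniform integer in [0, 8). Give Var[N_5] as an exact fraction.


447725935/1073741824

Inter-arrival values over d=0..7: [2, 2, 2, 4, 1, 2, 2, 3]
Each d has probability 1/8, so the pmf of τ is: f(1) = 1/8, f(2) = 5/8, f(3) = 1/8, f(4) = 1/8
Let p_n(j) = P(N_n = j), with p_0 = [1]. Condition on τ_1: p_n(0) = P(τ > n), and for j >= 1, p_n(j) = Σ_{k<=n} f(k)·p_{n−k}(j−1)
p_1 = [7/8, 1/8]  (j = 0..1)
p_2 = [1/4, 47/64, 1/64]  (j = 0..2)
p_3 = [1/8, 45/64, 87/512, 1/512]  (j = 0..3)
p_4 = [0, 13/32, 9/16, 127/4096, 1/4096]  (j = 0..4)
p_5 = [0, 7/32, 153/256, 731/4096, 167/32768, 1/32768]  (j = 0..5)
E[N_5] = Σ j·p_5(j) = 64553/32768;  E[N_5²] = Σ j²·p_5(j) = 140833/32768
Var[N_5] = 140833/32768 − (64553/32768)² = 447725935/1073741824


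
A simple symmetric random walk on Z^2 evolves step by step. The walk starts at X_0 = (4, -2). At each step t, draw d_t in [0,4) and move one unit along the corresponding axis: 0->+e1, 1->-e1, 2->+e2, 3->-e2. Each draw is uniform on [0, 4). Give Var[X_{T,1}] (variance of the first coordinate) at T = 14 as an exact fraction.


Outcome values over d=0..3: [1, -1, 0, 0]
Σy = 0, Σy² = 2, M = 4
μ = 0/4 = 0,  σ² = 2/4 − (0)² = 1/2
Independent increments: Var[X_14] = 14·σ² = 14·(1/2) = 7

7


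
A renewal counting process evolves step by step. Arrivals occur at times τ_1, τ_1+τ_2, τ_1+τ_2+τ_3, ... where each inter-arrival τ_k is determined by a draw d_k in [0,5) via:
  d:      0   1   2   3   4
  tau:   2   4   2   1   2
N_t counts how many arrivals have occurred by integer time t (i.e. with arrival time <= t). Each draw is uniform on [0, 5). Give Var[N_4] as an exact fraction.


Inter-arrival values over d=0..4: [2, 4, 2, 1, 2]
Each d has probability 1/5, so the pmf of τ is: f(1) = 1/5, f(2) = 3/5, f(4) = 1/5
Let p_n(j) = P(N_n = j), with p_0 = [1]. Condition on τ_1: p_n(0) = P(τ > n), and for j >= 1, p_n(j) = Σ_{k<=n} f(k)·p_{n−k}(j−1)
p_1 = [4/5, 1/5]  (j = 0..1)
p_2 = [1/5, 19/25, 1/25]  (j = 0..2)
p_3 = [1/5, 13/25, 34/125, 1/125]  (j = 0..3)
p_4 = [0, 9/25, 14/25, 49/625, 1/625]  (j = 0..4)
E[N_4] = Σ j·p_4(j) = 1076/625;  E[N_4²] = Σ j²·p_4(j) = 2082/625
Var[N_4] = 2082/625 − (1076/625)² = 143474/390625

143474/390625


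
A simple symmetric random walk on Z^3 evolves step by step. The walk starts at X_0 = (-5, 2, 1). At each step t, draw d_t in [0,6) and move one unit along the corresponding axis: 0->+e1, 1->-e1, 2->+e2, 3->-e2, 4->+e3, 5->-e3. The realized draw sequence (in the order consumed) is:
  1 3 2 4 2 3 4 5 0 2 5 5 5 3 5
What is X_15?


t=0: X=(-5, 2, 1), d=1 → -e1, X_1=(-6, 2, 1)
t=1: X=(-6, 2, 1), d=3 → -e2, X_2=(-6, 1, 1)
t=2: X=(-6, 1, 1), d=2 → +e2, X_3=(-6, 2, 1)
t=3: X=(-6, 2, 1), d=4 → +e3, X_4=(-6, 2, 2)
t=4: X=(-6, 2, 2), d=2 → +e2, X_5=(-6, 3, 2)
t=5: X=(-6, 3, 2), d=3 → -e2, X_6=(-6, 2, 2)
t=6: X=(-6, 2, 2), d=4 → +e3, X_7=(-6, 2, 3)
t=7: X=(-6, 2, 3), d=5 → -e3, X_8=(-6, 2, 2)
t=8: X=(-6, 2, 2), d=0 → +e1, X_9=(-5, 2, 2)
t=9: X=(-5, 2, 2), d=2 → +e2, X_10=(-5, 3, 2)
t=10: X=(-5, 3, 2), d=5 → -e3, X_11=(-5, 3, 1)
t=11: X=(-5, 3, 1), d=5 → -e3, X_12=(-5, 3, 0)
t=12: X=(-5, 3, 0), d=5 → -e3, X_13=(-5, 3, -1)
t=13: X=(-5, 3, -1), d=3 → -e2, X_14=(-5, 2, -1)
t=14: X=(-5, 2, -1), d=5 → -e3, X_15=(-5, 2, -2)

(-5, 2, -2)


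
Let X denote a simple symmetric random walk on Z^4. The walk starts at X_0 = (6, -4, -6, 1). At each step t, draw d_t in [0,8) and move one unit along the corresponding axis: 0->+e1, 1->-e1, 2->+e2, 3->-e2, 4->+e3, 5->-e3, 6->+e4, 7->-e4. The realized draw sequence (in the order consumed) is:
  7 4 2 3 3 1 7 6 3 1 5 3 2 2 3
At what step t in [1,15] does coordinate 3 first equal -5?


t=0: X=(6, -4, -6, 1), d=7 → -e4, X_1=(6, -4, -6, 0)
t=1: X=(6, -4, -6, 0), d=4 → +e3, X_2=(6, -4, -5, 0)
t=2: X=(6, -4, -5, 0), d=2 → +e2, X_3=(6, -3, -5, 0)
t=3: X=(6, -3, -5, 0), d=3 → -e2, X_4=(6, -4, -5, 0)
t=4: X=(6, -4, -5, 0), d=3 → -e2, X_5=(6, -5, -5, 0)
t=5: X=(6, -5, -5, 0), d=1 → -e1, X_6=(5, -5, -5, 0)
t=6: X=(5, -5, -5, 0), d=7 → -e4, X_7=(5, -5, -5, -1)
t=7: X=(5, -5, -5, -1), d=6 → +e4, X_8=(5, -5, -5, 0)
t=8: X=(5, -5, -5, 0), d=3 → -e2, X_9=(5, -6, -5, 0)
t=9: X=(5, -6, -5, 0), d=1 → -e1, X_10=(4, -6, -5, 0)
t=10: X=(4, -6, -5, 0), d=5 → -e3, X_11=(4, -6, -6, 0)
t=11: X=(4, -6, -6, 0), d=3 → -e2, X_12=(4, -7, -6, 0)
t=12: X=(4, -7, -6, 0), d=2 → +e2, X_13=(4, -6, -6, 0)
t=13: X=(4, -6, -6, 0), d=2 → +e2, X_14=(4, -5, -6, 0)
t=14: X=(4, -5, -6, 0), d=3 → -e2, X_15=(4, -6, -6, 0)

2


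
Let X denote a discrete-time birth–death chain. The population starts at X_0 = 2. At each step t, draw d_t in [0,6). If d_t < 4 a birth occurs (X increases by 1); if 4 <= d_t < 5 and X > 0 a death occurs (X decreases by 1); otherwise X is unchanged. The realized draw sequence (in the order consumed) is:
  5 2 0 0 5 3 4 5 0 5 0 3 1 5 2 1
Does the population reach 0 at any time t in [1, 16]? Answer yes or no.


t=0: X=2, d=5 → hold, X_1=2
t=1: X=2, d=2 → birth, X_2=3
t=2: X=3, d=0 → birth, X_3=4
t=3: X=4, d=0 → birth, X_4=5
t=4: X=5, d=5 → hold, X_5=5
t=5: X=5, d=3 → birth, X_6=6
t=6: X=6, d=4 → death, X_7=5
t=7: X=5, d=5 → hold, X_8=5
t=8: X=5, d=0 → birth, X_9=6
t=9: X=6, d=5 → hold, X_10=6
t=10: X=6, d=0 → birth, X_11=7
t=11: X=7, d=3 → birth, X_12=8
t=12: X=8, d=1 → birth, X_13=9
t=13: X=9, d=5 → hold, X_14=9
t=14: X=9, d=2 → birth, X_15=10
t=15: X=10, d=1 → birth, X_16=11

no


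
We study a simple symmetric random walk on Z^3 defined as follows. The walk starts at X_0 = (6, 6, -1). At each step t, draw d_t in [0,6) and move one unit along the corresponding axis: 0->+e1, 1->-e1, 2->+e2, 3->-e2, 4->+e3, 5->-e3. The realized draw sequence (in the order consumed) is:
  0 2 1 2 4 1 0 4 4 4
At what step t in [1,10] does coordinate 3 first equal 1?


t=0: X=(6, 6, -1), d=0 → +e1, X_1=(7, 6, -1)
t=1: X=(7, 6, -1), d=2 → +e2, X_2=(7, 7, -1)
t=2: X=(7, 7, -1), d=1 → -e1, X_3=(6, 7, -1)
t=3: X=(6, 7, -1), d=2 → +e2, X_4=(6, 8, -1)
t=4: X=(6, 8, -1), d=4 → +e3, X_5=(6, 8, 0)
t=5: X=(6, 8, 0), d=1 → -e1, X_6=(5, 8, 0)
t=6: X=(5, 8, 0), d=0 → +e1, X_7=(6, 8, 0)
t=7: X=(6, 8, 0), d=4 → +e3, X_8=(6, 8, 1)
t=8: X=(6, 8, 1), d=4 → +e3, X_9=(6, 8, 2)
t=9: X=(6, 8, 2), d=4 → +e3, X_10=(6, 8, 3)

8


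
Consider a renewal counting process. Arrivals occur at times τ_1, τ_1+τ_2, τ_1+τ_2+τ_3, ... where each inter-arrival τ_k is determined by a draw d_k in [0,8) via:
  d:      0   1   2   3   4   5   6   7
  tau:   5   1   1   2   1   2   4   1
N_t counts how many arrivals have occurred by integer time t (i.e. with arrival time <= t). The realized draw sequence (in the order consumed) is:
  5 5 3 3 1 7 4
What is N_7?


draw d_1=5: τ_1=2, arrival time A_1=2
draw d_2=5: τ_2=2, arrival time A_2=4
draw d_3=3: τ_3=2, arrival time A_3=6
draw d_4=3: τ_4=2, arrival time A_4=8
draw d_5=1: τ_5=1, arrival time A_5=9
draw d_6=7: τ_6=1, arrival time A_6=10
draw d_7=4: τ_7=1, arrival time A_7=11
N_t over t=0..7: 0:0 1:0 2:1 3:1 4:2 5:2 6:3 7:3

3


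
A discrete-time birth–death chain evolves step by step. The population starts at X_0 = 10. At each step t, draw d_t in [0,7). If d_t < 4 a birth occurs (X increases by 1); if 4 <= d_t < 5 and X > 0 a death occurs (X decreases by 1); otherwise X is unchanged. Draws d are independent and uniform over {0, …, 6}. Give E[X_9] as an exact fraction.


97/7

X can drop by at most 1 per step and X_0 = 10 > T = 9, so X_t >= 10 − t >= 1 > 0 for every t <= 9: the floor at 0 (the 'and X > 0' condition) never binds. Hence X_9 = X_0 + Σ_{t<9} Y_t with i.i.d. increments Y_t = y(d_t) ∈ {+1, −1, 0}.
Outcome values over d=0..6: [1, 1, 1, 1, -1, 0, 0]
Σy = 3, Σy² = 5, M = 7
μ = 3/7 = 3/7,  σ² = 5/7 − (3/7)² = 26/49
E[X_9] = 10 + 9·(3/7) = 97/7


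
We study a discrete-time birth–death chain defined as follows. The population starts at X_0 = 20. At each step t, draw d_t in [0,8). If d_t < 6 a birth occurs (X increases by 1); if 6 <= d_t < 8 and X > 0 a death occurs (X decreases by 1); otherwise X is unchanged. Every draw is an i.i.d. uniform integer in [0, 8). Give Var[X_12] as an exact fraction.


X can drop by at most 1 per step and X_0 = 20 > T = 12, so X_t >= 20 − t >= 8 > 0 for every t <= 12: the floor at 0 (the 'and X > 0' condition) never binds. Hence X_12 = X_0 + Σ_{t<12} Y_t with i.i.d. increments Y_t = y(d_t) ∈ {+1, −1, 0}.
Outcome values over d=0..7: [1, 1, 1, 1, 1, 1, -1, -1]
Σy = 4, Σy² = 8, M = 8
μ = 4/8 = 1/2,  σ² = 8/8 − (1/2)² = 3/4
Independent increments: Var[X_12] = 12·σ² = 12·(3/4) = 9

9


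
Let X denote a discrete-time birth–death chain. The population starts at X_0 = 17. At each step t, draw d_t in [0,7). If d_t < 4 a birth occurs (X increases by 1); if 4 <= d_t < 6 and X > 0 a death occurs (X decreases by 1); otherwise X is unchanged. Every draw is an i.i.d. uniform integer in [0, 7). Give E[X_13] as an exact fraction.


145/7

X can drop by at most 1 per step and X_0 = 17 > T = 13, so X_t >= 17 − t >= 4 > 0 for every t <= 13: the floor at 0 (the 'and X > 0' condition) never binds. Hence X_13 = X_0 + Σ_{t<13} Y_t with i.i.d. increments Y_t = y(d_t) ∈ {+1, −1, 0}.
Outcome values over d=0..6: [1, 1, 1, 1, -1, -1, 0]
Σy = 2, Σy² = 6, M = 7
μ = 2/7 = 2/7,  σ² = 6/7 − (2/7)² = 38/49
E[X_13] = 17 + 13·(2/7) = 145/7


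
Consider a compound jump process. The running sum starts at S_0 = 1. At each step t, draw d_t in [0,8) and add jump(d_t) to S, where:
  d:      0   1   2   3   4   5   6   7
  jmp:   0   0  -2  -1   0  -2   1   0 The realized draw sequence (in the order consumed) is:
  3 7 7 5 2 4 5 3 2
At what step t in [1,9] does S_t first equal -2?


4

t=0: S=1, d=3, jump=-1, S_1=0
t=1: S=0, d=7, jump=0, S_2=0
t=2: S=0, d=7, jump=0, S_3=0
t=3: S=0, d=5, jump=-2, S_4=-2
t=4: S=-2, d=2, jump=-2, S_5=-4
t=5: S=-4, d=4, jump=0, S_6=-4
t=6: S=-4, d=5, jump=-2, S_7=-6
t=7: S=-6, d=3, jump=-1, S_8=-7
t=8: S=-7, d=2, jump=-2, S_9=-9


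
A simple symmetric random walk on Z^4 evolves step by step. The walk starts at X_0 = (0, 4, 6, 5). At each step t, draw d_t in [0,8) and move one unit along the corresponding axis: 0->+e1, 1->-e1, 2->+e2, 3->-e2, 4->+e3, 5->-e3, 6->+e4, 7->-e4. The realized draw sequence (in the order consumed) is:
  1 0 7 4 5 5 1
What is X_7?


(-1, 4, 5, 4)

t=0: X=(0, 4, 6, 5), d=1 → -e1, X_1=(-1, 4, 6, 5)
t=1: X=(-1, 4, 6, 5), d=0 → +e1, X_2=(0, 4, 6, 5)
t=2: X=(0, 4, 6, 5), d=7 → -e4, X_3=(0, 4, 6, 4)
t=3: X=(0, 4, 6, 4), d=4 → +e3, X_4=(0, 4, 7, 4)
t=4: X=(0, 4, 7, 4), d=5 → -e3, X_5=(0, 4, 6, 4)
t=5: X=(0, 4, 6, 4), d=5 → -e3, X_6=(0, 4, 5, 4)
t=6: X=(0, 4, 5, 4), d=1 → -e1, X_7=(-1, 4, 5, 4)


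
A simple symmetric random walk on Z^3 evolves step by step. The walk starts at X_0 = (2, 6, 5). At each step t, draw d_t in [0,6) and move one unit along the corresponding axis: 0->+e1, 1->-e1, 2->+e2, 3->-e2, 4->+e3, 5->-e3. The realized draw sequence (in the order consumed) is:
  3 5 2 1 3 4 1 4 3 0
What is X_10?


(1, 4, 6)

t=0: X=(2, 6, 5), d=3 → -e2, X_1=(2, 5, 5)
t=1: X=(2, 5, 5), d=5 → -e3, X_2=(2, 5, 4)
t=2: X=(2, 5, 4), d=2 → +e2, X_3=(2, 6, 4)
t=3: X=(2, 6, 4), d=1 → -e1, X_4=(1, 6, 4)
t=4: X=(1, 6, 4), d=3 → -e2, X_5=(1, 5, 4)
t=5: X=(1, 5, 4), d=4 → +e3, X_6=(1, 5, 5)
t=6: X=(1, 5, 5), d=1 → -e1, X_7=(0, 5, 5)
t=7: X=(0, 5, 5), d=4 → +e3, X_8=(0, 5, 6)
t=8: X=(0, 5, 6), d=3 → -e2, X_9=(0, 4, 6)
t=9: X=(0, 4, 6), d=0 → +e1, X_10=(1, 4, 6)


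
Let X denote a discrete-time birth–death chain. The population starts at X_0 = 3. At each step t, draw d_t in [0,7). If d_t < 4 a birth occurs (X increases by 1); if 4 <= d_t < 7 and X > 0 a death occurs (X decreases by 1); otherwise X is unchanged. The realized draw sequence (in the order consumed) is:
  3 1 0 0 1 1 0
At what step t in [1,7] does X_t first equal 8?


5

t=0: X=3, d=3 → birth, X_1=4
t=1: X=4, d=1 → birth, X_2=5
t=2: X=5, d=0 → birth, X_3=6
t=3: X=6, d=0 → birth, X_4=7
t=4: X=7, d=1 → birth, X_5=8
t=5: X=8, d=1 → birth, X_6=9
t=6: X=9, d=0 → birth, X_7=10


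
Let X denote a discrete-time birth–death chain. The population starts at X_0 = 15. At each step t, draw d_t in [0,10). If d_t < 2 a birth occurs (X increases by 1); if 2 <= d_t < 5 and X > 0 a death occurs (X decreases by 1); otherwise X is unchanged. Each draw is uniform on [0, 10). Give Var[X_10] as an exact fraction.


49/10

X can drop by at most 1 per step and X_0 = 15 > T = 10, so X_t >= 15 − t >= 5 > 0 for every t <= 10: the floor at 0 (the 'and X > 0' condition) never binds. Hence X_10 = X_0 + Σ_{t<10} Y_t with i.i.d. increments Y_t = y(d_t) ∈ {+1, −1, 0}.
Outcome values over d=0..9: [1, 1, -1, -1, -1, 0, 0, 0, 0, 0]
Σy = -1, Σy² = 5, M = 10
μ = -1/10 = -1/10,  σ² = 5/10 − (-1/10)² = 49/100
Independent increments: Var[X_10] = 10·σ² = 10·(49/100) = 49/10


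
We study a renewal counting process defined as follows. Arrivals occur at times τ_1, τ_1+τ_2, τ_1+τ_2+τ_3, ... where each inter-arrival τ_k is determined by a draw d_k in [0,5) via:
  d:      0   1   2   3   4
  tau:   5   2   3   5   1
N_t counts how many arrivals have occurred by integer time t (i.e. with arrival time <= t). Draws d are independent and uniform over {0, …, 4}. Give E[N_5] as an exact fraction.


Inter-arrival values over d=0..4: [5, 2, 3, 5, 1]
Each d has probability 1/5, so the pmf of τ is: f(1) = 1/5, f(2) = 1/5, f(3) = 1/5, f(5) = 2/5
Renewal equation for m(n) = E[N_n]: condition on τ_1 = k (if k <= n, one arrival plus a fresh copy on the remaining n−k steps): m(n) = F(n) + Σ_{k<=n} f(k)·m(n−k), where F(n) = P(τ <= n) and m(0) = 0
m(1) = F(1) = 1/5
m(2) = F(2) + f(1)·m(1) = 2/5 + 1/5·1/5 = 11/25
m(3) = F(3) + f(1)·m(2) + f(2)·m(1) = 3/5 + 1/5·11/25 + 1/5·1/5 = 91/125
m(4) = F(4) + f(1)·m(3) + f(2)·m(2) + f(3)·m(1) = 3/5 + 1/5·91/125 + 1/5·11/25 + 1/5·1/5 = 546/625
m(5) = F(5) + f(1)·m(4) + f(2)·m(3) + f(3)·m(2) = 1 + 1/5·546/625 + 1/5·91/125 + 1/5·11/25 = 4401/3125
E[N_5] = m(5) = 4401/3125

4401/3125


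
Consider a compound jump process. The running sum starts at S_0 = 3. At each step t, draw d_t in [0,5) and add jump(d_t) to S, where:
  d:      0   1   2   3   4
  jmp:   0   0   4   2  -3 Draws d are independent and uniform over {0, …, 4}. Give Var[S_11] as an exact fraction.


Outcome values over d=0..4: [0, 0, 4, 2, -3]
Σy = 3, Σy² = 29, M = 5
μ = 3/5 = 3/5,  σ² = 29/5 − (3/5)² = 136/25
Independent increments: Var[S_11] = 11·σ² = 11·(136/25) = 1496/25

1496/25


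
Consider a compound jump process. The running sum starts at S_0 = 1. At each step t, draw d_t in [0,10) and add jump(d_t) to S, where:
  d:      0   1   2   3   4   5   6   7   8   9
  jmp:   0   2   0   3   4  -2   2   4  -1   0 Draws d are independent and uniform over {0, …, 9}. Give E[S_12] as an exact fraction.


Outcome values over d=0..9: [0, 2, 0, 3, 4, -2, 2, 4, -1, 0]
Σy = 12, Σy² = 54, M = 10
μ = 12/10 = 6/5,  σ² = 54/10 − (6/5)² = 99/25
E[S_12] = 1 + 12·(6/5) = 77/5

77/5


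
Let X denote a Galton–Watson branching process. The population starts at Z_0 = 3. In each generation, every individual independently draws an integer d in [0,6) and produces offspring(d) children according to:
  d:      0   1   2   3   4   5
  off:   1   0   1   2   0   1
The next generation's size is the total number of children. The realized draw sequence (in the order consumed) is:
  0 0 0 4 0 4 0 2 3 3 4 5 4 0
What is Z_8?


1

gen 0: Z_0=3, draws=[0, 0, 0], offspring=[1, 1, 1], Z_1=3
gen 1: Z_1=3, draws=[4, 0, 4], offspring=[0, 1, 0], Z_2=1
gen 2: Z_2=1, draws=[0], offspring=[1], Z_3=1
gen 3: Z_3=1, draws=[2], offspring=[1], Z_4=1
gen 4: Z_4=1, draws=[3], offspring=[2], Z_5=2
gen 5: Z_5=2, draws=[3, 4], offspring=[2, 0], Z_6=2
gen 6: Z_6=2, draws=[5, 4], offspring=[1, 0], Z_7=1
gen 7: Z_7=1, draws=[0], offspring=[1], Z_8=1


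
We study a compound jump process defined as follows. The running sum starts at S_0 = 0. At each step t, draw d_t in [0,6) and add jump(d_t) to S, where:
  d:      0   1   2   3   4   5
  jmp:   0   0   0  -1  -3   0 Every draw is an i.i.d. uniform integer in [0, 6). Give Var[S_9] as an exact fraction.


Outcome values over d=0..5: [0, 0, 0, -1, -3, 0]
Σy = -4, Σy² = 10, M = 6
μ = -4/6 = -2/3,  σ² = 10/6 − (-2/3)² = 11/9
Independent increments: Var[S_9] = 9·σ² = 9·(11/9) = 11

11


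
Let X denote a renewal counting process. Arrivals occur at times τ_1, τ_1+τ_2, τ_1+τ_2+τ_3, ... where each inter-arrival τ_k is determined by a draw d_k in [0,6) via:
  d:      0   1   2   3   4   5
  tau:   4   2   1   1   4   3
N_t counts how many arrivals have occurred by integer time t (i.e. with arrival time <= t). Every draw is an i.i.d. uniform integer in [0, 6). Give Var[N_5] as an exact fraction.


Inter-arrival values over d=0..5: [4, 2, 1, 1, 4, 3]
Each d has probability 1/6, so the pmf of τ is: f(1) = 1/3, f(2) = 1/6, f(3) = 1/6, f(4) = 1/3
Let p_n(j) = P(N_n = j), with p_0 = [1]. Condition on τ_1: p_n(0) = P(τ > n), and for j >= 1, p_n(j) = Σ_{k<=n} f(k)·p_{n−k}(j−1)
p_1 = [2/3, 1/3]  (j = 0..1)
p_2 = [1/2, 7/18, 1/9]  (j = 0..2)
p_3 = [1/3, 4/9, 5/27, 1/27]  (j = 0..3)
p_4 = [0, 23/36, 29/108, 13/162, 1/81]  (j = 0..4)
p_5 = [0, 13/36, 25/54, 5/36, 8/243, 1/243]  (j = 0..5)
E[N_5] = Σ j·p_5(j) = 451/243;  E[N_5²] = Σ j²·p_5(j) = 221/54
Var[N_5] = 221/54 − (451/243)² = 76525/118098

76525/118098


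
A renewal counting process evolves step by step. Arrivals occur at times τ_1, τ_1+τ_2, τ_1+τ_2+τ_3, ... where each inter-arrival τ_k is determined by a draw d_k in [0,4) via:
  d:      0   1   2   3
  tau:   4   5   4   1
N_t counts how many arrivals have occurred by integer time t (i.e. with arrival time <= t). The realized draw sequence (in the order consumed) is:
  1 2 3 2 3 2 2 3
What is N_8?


draw d_1=1: τ_1=5, arrival time A_1=5
draw d_2=2: τ_2=4, arrival time A_2=9
draw d_3=3: τ_3=1, arrival time A_3=10
draw d_4=2: τ_4=4, arrival time A_4=14
draw d_5=3: τ_5=1, arrival time A_5=15
draw d_6=2: τ_6=4, arrival time A_6=19
draw d_7=2: τ_7=4, arrival time A_7=23
draw d_8=3: τ_8=1, arrival time A_8=24
N_t over t=0..8: 0:0 1:0 2:0 3:0 4:0 5:1 6:1 7:1 8:1

1


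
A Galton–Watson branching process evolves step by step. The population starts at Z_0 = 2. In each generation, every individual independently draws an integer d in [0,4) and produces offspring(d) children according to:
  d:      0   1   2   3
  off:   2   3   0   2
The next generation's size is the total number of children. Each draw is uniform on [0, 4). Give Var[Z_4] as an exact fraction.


4659655/32768

Outcome values over d=0..3: [2, 3, 0, 2]
Σy = 7, Σy² = 17, M = 4
μ = 7/4 = 7/4,  σ² = 17/4 − (7/4)² = 19/16
V_0 = 0, E_0 = 2
V_1 = 19/16·E_0 + (7/4)²·V_0 = 19/8;  E_1 = 7/2
V_2 = 19/16·E_1 + (7/4)²·V_1 = 1463/128;  E_2 = 49/8
V_3 = 19/16·E_2 + (7/4)²·V_2 = 86583/2048;  E_3 = 343/32
V_4 = 19/16·E_3 + (7/4)²·V_3 = 4659655/32768;  E_4 = 2401/128


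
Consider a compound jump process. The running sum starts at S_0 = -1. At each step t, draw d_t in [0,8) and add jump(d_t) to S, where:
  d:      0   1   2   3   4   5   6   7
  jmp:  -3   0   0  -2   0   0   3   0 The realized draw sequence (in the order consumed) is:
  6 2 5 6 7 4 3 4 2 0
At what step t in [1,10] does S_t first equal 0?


t=0: S=-1, d=6, jump=3, S_1=2
t=1: S=2, d=2, jump=0, S_2=2
t=2: S=2, d=5, jump=0, S_3=2
t=3: S=2, d=6, jump=3, S_4=5
t=4: S=5, d=7, jump=0, S_5=5
t=5: S=5, d=4, jump=0, S_6=5
t=6: S=5, d=3, jump=-2, S_7=3
t=7: S=3, d=4, jump=0, S_8=3
t=8: S=3, d=2, jump=0, S_9=3
t=9: S=3, d=0, jump=-3, S_10=0

10


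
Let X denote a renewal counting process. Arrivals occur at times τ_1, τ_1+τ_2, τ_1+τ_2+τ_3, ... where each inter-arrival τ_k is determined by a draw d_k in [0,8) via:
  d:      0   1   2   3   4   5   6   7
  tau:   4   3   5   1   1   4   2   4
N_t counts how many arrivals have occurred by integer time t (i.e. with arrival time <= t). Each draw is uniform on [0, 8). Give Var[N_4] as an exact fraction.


Inter-arrival values over d=0..7: [4, 3, 5, 1, 1, 4, 2, 4]
Each d has probability 1/8, so the pmf of τ is: f(1) = 1/4, f(2) = 1/8, f(3) = 1/8, f(4) = 3/8, f(5) = 1/8
Let p_n(j) = P(N_n = j), with p_0 = [1]. Condition on τ_1: p_n(0) = P(τ > n), and for j >= 1, p_n(j) = Σ_{k<=n} f(k)·p_{n−k}(j−1)
p_1 = [3/4, 1/4]  (j = 0..1)
p_2 = [5/8, 5/16, 1/16]  (j = 0..2)
p_3 = [1/2, 3/8, 7/64, 1/64]  (j = 0..3)
p_4 = [1/8, 43/64, 21/128, 9/256, 1/256]  (j = 0..4)
E[N_4] = Σ j·p_4(j) = 287/256;  E[N_4²] = Σ j²·p_4(j) = 437/256
Var[N_4] = 437/256 − (287/256)² = 29503/65536

29503/65536


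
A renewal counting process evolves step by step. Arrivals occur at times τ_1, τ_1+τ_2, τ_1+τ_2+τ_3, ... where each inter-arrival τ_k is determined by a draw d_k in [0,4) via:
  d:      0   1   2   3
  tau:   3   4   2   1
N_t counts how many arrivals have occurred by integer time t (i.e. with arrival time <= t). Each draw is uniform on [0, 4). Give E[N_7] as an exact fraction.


42541/16384

Inter-arrival values over d=0..3: [3, 4, 2, 1]
Each d has probability 1/4, so the pmf of τ is: f(1) = 1/4, f(2) = 1/4, f(3) = 1/4, f(4) = 1/4
Renewal equation for m(n) = E[N_n]: condition on τ_1 = k (if k <= n, one arrival plus a fresh copy on the remaining n−k steps): m(n) = F(n) + Σ_{k<=n} f(k)·m(n−k), where F(n) = P(τ <= n) and m(0) = 0
m(1) = F(1) = 1/4
m(2) = F(2) + f(1)·m(1) = 1/2 + 1/4·1/4 = 9/16
m(3) = F(3) + f(1)·m(2) + f(2)·m(1) = 3/4 + 1/4·9/16 + 1/4·1/4 = 61/64
m(4) = F(4) + f(1)·m(3) + f(2)·m(2) + f(3)·m(1) = 1 + 1/4·61/64 + 1/4·9/16 + 1/4·1/4 = 369/256
m(5) = F(5) + f(1)·m(4) + f(2)·m(3) + f(3)·m(2) + f(4)·m(1) = 1 + 1/4·369/256 + 1/4·61/64 + 1/4·9/16 + 1/4·1/4 = 1845/1024
m(6) = F(6) + f(1)·m(5) + f(2)·m(4) + f(3)·m(3) + f(4)·m(2) = 1 + 1/4·1845/1024 + 1/4·369/256 + 1/4·61/64 + 1/4·9/16 = 8969/4096
m(7) = F(7) + f(1)·m(6) + f(2)·m(5) + f(3)·m(4) + f(4)·m(3) = 1 + 1/4·8969/4096 + 1/4·1845/1024 + 1/4·369/256 + 1/4·61/64 = 42541/16384
E[N_7] = m(7) = 42541/16384


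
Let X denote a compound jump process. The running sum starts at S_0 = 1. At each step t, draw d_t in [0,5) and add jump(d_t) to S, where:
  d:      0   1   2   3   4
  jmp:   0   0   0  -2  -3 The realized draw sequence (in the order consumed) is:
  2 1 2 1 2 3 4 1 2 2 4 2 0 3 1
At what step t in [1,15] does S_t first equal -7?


11

t=0: S=1, d=2, jump=0, S_1=1
t=1: S=1, d=1, jump=0, S_2=1
t=2: S=1, d=2, jump=0, S_3=1
t=3: S=1, d=1, jump=0, S_4=1
t=4: S=1, d=2, jump=0, S_5=1
t=5: S=1, d=3, jump=-2, S_6=-1
t=6: S=-1, d=4, jump=-3, S_7=-4
t=7: S=-4, d=1, jump=0, S_8=-4
t=8: S=-4, d=2, jump=0, S_9=-4
t=9: S=-4, d=2, jump=0, S_10=-4
t=10: S=-4, d=4, jump=-3, S_11=-7
t=11: S=-7, d=2, jump=0, S_12=-7
t=12: S=-7, d=0, jump=0, S_13=-7
t=13: S=-7, d=3, jump=-2, S_14=-9
t=14: S=-9, d=1, jump=0, S_15=-9


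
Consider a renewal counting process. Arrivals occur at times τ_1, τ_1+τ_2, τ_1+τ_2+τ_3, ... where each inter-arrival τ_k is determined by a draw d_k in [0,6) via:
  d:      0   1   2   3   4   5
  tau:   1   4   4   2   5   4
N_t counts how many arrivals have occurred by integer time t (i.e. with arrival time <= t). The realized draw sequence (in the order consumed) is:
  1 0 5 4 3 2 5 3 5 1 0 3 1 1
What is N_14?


4

draw d_1=1: τ_1=4, arrival time A_1=4
draw d_2=0: τ_2=1, arrival time A_2=5
draw d_3=5: τ_3=4, arrival time A_3=9
draw d_4=4: τ_4=5, arrival time A_4=14
draw d_5=3: τ_5=2, arrival time A_5=16
draw d_6=2: τ_6=4, arrival time A_6=20
draw d_7=5: τ_7=4, arrival time A_7=24
draw d_8=3: τ_8=2, arrival time A_8=26
draw d_9=5: τ_9=4, arrival time A_9=30
draw d_10=1: τ_10=4, arrival time A_10=34
draw d_11=0: τ_11=1, arrival time A_11=35
draw d_12=3: τ_12=2, arrival time A_12=37
draw d_13=1: τ_13=4, arrival time A_13=41
draw d_14=1: τ_14=4, arrival time A_14=45
N_t over t=0..14: 0:0 1:0 2:0 3:0 4:1 5:2 6:2 7:2 8:2 9:3 10:3 11:3 12:3 13:3 14:4


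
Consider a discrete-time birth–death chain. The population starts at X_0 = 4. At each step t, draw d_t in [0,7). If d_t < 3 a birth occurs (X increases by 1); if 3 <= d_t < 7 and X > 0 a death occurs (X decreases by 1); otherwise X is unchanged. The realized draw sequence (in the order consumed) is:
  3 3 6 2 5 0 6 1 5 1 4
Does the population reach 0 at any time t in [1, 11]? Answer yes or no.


t=0: X=4, d=3 → death, X_1=3
t=1: X=3, d=3 → death, X_2=2
t=2: X=2, d=6 → death, X_3=1
t=3: X=1, d=2 → birth, X_4=2
t=4: X=2, d=5 → death, X_5=1
t=5: X=1, d=0 → birth, X_6=2
t=6: X=2, d=6 → death, X_7=1
t=7: X=1, d=1 → birth, X_8=2
t=8: X=2, d=5 → death, X_9=1
t=9: X=1, d=1 → birth, X_10=2
t=10: X=2, d=4 → death, X_11=1

no


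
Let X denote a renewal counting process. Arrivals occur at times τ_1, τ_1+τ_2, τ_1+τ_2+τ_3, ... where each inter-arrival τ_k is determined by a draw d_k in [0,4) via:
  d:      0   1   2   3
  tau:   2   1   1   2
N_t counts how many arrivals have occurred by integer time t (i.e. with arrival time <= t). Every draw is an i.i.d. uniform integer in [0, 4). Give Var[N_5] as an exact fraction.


495/1024

Inter-arrival values over d=0..3: [2, 1, 1, 2]
Each d has probability 1/4, so the pmf of τ is: f(1) = 1/2, f(2) = 1/2
Let p_n(j) = P(N_n = j), with p_0 = [1]. Condition on τ_1: p_n(0) = P(τ > n), and for j >= 1, p_n(j) = Σ_{k<=n} f(k)·p_{n−k}(j−1)
p_1 = [1/2, 1/2]  (j = 0..1)
p_2 = [0, 3/4, 1/4]  (j = 0..2)
p_3 = [0, 1/4, 5/8, 1/8]  (j = 0..3)
p_4 = [0, 0, 1/2, 7/16, 1/16]  (j = 0..4)
p_5 = [0, 0, 1/8, 9/16, 9/32, 1/32]  (j = 0..5)
E[N_5] = Σ j·p_5(j) = 103/32;  E[N_5²] = Σ j²·p_5(j) = 347/32
Var[N_5] = 347/32 − (103/32)² = 495/1024


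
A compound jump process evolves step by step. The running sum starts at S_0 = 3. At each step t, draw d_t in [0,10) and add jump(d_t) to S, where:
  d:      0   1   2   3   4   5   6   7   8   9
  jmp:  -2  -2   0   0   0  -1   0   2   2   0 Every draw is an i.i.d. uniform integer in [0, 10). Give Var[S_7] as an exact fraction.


Outcome values over d=0..9: [-2, -2, 0, 0, 0, -1, 0, 2, 2, 0]
Σy = -1, Σy² = 17, M = 10
μ = -1/10 = -1/10,  σ² = 17/10 − (-1/10)² = 169/100
Independent increments: Var[S_7] = 7·σ² = 7·(169/100) = 1183/100

1183/100


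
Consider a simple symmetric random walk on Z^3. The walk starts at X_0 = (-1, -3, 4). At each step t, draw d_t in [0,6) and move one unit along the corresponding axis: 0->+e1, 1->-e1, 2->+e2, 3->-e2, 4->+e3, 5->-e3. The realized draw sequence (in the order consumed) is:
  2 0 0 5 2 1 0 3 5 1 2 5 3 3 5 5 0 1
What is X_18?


t=0: X=(-1, -3, 4), d=2 → +e2, X_1=(-1, -2, 4)
t=1: X=(-1, -2, 4), d=0 → +e1, X_2=(0, -2, 4)
t=2: X=(0, -2, 4), d=0 → +e1, X_3=(1, -2, 4)
t=3: X=(1, -2, 4), d=5 → -e3, X_4=(1, -2, 3)
t=4: X=(1, -2, 3), d=2 → +e2, X_5=(1, -1, 3)
t=5: X=(1, -1, 3), d=1 → -e1, X_6=(0, -1, 3)
t=6: X=(0, -1, 3), d=0 → +e1, X_7=(1, -1, 3)
t=7: X=(1, -1, 3), d=3 → -e2, X_8=(1, -2, 3)
t=8: X=(1, -2, 3), d=5 → -e3, X_9=(1, -2, 2)
t=9: X=(1, -2, 2), d=1 → -e1, X_10=(0, -2, 2)
t=10: X=(0, -2, 2), d=2 → +e2, X_11=(0, -1, 2)
t=11: X=(0, -1, 2), d=5 → -e3, X_12=(0, -1, 1)
t=12: X=(0, -1, 1), d=3 → -e2, X_13=(0, -2, 1)
t=13: X=(0, -2, 1), d=3 → -e2, X_14=(0, -3, 1)
t=14: X=(0, -3, 1), d=5 → -e3, X_15=(0, -3, 0)
t=15: X=(0, -3, 0), d=5 → -e3, X_16=(0, -3, -1)
t=16: X=(0, -3, -1), d=0 → +e1, X_17=(1, -3, -1)
t=17: X=(1, -3, -1), d=1 → -e1, X_18=(0, -3, -1)

(0, -3, -1)


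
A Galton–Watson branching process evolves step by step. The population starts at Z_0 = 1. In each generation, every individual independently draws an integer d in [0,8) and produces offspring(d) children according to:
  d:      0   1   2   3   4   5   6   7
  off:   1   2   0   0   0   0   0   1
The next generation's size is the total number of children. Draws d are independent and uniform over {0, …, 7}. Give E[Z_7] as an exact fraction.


1/128

Outcome values over d=0..7: [1, 2, 0, 0, 0, 0, 0, 1]
Σy = 4, Σy² = 6, M = 8
μ = 4/8 = 1/2,  σ² = 6/8 − (1/2)² = 1/2
E[Z_0] = 1
E[Z_1] = 1/2·E[Z_0] = 1/2
E[Z_2] = 1/2·E[Z_1] = 1/4
E[Z_3] = 1/2·E[Z_2] = 1/8
E[Z_4] = 1/2·E[Z_3] = 1/16
E[Z_5] = 1/2·E[Z_4] = 1/32
E[Z_6] = 1/2·E[Z_5] = 1/64
E[Z_7] = 1/2·E[Z_6] = 1/128


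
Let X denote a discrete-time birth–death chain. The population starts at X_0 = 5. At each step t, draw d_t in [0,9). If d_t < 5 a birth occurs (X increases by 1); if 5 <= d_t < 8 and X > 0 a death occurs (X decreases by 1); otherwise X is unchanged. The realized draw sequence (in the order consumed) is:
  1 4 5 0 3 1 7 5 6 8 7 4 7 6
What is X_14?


4

t=0: X=5, d=1 → birth, X_1=6
t=1: X=6, d=4 → birth, X_2=7
t=2: X=7, d=5 → death, X_3=6
t=3: X=6, d=0 → birth, X_4=7
t=4: X=7, d=3 → birth, X_5=8
t=5: X=8, d=1 → birth, X_6=9
t=6: X=9, d=7 → death, X_7=8
t=7: X=8, d=5 → death, X_8=7
t=8: X=7, d=6 → death, X_9=6
t=9: X=6, d=8 → hold, X_10=6
t=10: X=6, d=7 → death, X_11=5
t=11: X=5, d=4 → birth, X_12=6
t=12: X=6, d=7 → death, X_13=5
t=13: X=5, d=6 → death, X_14=4
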